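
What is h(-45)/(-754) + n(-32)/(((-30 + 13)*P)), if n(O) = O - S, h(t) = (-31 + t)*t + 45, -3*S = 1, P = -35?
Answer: -1251331/269178 ≈ -4.6487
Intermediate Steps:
S = -1/3 (S = -1/3*1 = -1/3 ≈ -0.33333)
h(t) = 45 + t*(-31 + t) (h(t) = t*(-31 + t) + 45 = 45 + t*(-31 + t))
n(O) = 1/3 + O (n(O) = O - 1*(-1/3) = O + 1/3 = 1/3 + O)
h(-45)/(-754) + n(-32)/(((-30 + 13)*P)) = (45 + (-45)**2 - 31*(-45))/(-754) + (1/3 - 32)/(((-30 + 13)*(-35))) = (45 + 2025 + 1395)*(-1/754) - 95/(3*((-17*(-35)))) = 3465*(-1/754) - 95/3/595 = -3465/754 - 95/3*1/595 = -3465/754 - 19/357 = -1251331/269178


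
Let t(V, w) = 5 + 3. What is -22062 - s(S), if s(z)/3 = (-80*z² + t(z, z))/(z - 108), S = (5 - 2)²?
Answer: -734518/33 ≈ -22258.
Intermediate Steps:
S = 9 (S = 3² = 9)
t(V, w) = 8
s(z) = 3*(8 - 80*z²)/(-108 + z) (s(z) = 3*((-80*z² + 8)/(z - 108)) = 3*((8 - 80*z²)/(-108 + z)) = 3*(8 - 80*z²)/(-108 + z))
-22062 - s(S) = -22062 - 24*(1 - 10*9²)/(-108 + 9) = -22062 - 24*(1 - 10*81)/(-99) = -22062 - 24*(-1)*(1 - 810)/99 = -22062 - 24*(-1)*(-809)/99 = -22062 - 1*6472/33 = -22062 - 6472/33 = -734518/33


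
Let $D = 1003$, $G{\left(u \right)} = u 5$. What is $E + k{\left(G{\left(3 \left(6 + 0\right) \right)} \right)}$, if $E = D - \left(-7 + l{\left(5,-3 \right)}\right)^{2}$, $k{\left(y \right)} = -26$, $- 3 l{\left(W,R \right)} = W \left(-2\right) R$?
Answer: $688$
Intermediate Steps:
$l{\left(W,R \right)} = \frac{2 R W}{3}$ ($l{\left(W,R \right)} = - \frac{W \left(-2\right) R}{3} = - \frac{- 2 W R}{3} = - \frac{\left(-2\right) R W}{3} = \frac{2 R W}{3}$)
$G{\left(u \right)} = 5 u$
$E = 714$ ($E = 1003 - \left(-7 + \frac{2}{3} \left(-3\right) 5\right)^{2} = 1003 - \left(-7 - 10\right)^{2} = 1003 - \left(-17\right)^{2} = 1003 - 289 = 714$)
$E + k{\left(G{\left(3 \left(6 + 0\right) \right)} \right)} = 714 - 26 = 688$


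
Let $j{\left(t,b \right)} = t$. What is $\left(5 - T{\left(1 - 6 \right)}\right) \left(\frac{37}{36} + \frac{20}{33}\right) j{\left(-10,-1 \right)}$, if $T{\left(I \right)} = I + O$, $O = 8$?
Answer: $- \frac{3235}{99} \approx -32.677$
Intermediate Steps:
$T{\left(I \right)} = 8 + I$ ($T{\left(I \right)} = I + 8 = 8 + I$)
$\left(5 - T{\left(1 - 6 \right)}\right) \left(\frac{37}{36} + \frac{20}{33}\right) j{\left(-10,-1 \right)} = \left(5 - \left(8 + \left(1 - 6\right)\right)\right) \left(\frac{37}{36} + \frac{20}{33}\right) \left(-10\right) = \left(5 - \left(8 + \left(1 - 6\right)\right)\right) \left(37 \cdot \frac{1}{36} + 20 \cdot \frac{1}{33}\right) \left(-10\right) = \left(5 - \left(8 - 5\right)\right) \left(\frac{37}{36} + \frac{20}{33}\right) \left(-10\right) = \left(5 - 3\right) \frac{647}{396} \left(-10\right) = 2 \cdot \frac{647}{396} \left(-10\right) = \frac{647}{198} \left(-10\right) = - \frac{3235}{99}$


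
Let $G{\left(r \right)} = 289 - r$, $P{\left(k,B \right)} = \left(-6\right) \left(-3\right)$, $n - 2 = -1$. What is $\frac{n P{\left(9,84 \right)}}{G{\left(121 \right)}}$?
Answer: $\frac{3}{28} \approx 0.10714$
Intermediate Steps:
$n = 1$ ($n = 2 - 1 = 1$)
$P{\left(k,B \right)} = 18$
$\frac{n P{\left(9,84 \right)}}{G{\left(121 \right)}} = \frac{1 \cdot 18}{289 - 121} = \frac{18}{289 - 121} = \frac{18}{168} = 18 \cdot \frac{1}{168} = \frac{3}{28}$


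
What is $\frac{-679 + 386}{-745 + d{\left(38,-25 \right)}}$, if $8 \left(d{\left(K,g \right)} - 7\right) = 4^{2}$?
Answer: $\frac{293}{736} \approx 0.3981$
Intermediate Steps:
$d{\left(K,g \right)} = 9$ ($d{\left(K,g \right)} = 7 + \frac{4^{2}}{8} = 7 + \frac{1}{8} \cdot 16 = 7 + 2 = 9$)
$\frac{-679 + 386}{-745 + d{\left(38,-25 \right)}} = \frac{-679 + 386}{-745 + 9} = - \frac{293}{-736} = \left(-293\right) \left(- \frac{1}{736}\right) = \frac{293}{736}$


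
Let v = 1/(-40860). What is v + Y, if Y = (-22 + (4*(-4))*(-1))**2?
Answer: 1470959/40860 ≈ 36.000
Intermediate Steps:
v = -1/40860 ≈ -2.4474e-5
Y = 36 (Y = (-22 - 16*(-1))**2 = (-22 + 16)**2 = (-6)**2 = 36)
v + Y = -1/40860 + 36 = 1470959/40860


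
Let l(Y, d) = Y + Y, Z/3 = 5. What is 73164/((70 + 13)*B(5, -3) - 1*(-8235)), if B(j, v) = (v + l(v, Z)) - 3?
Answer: 24388/2413 ≈ 10.107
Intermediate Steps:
Z = 15 (Z = 3*5 = 15)
l(Y, d) = 2*Y
B(j, v) = -3 + 3*v (B(j, v) = (v + 2*v) - 3 = 3*v - 3 = -3 + 3*v)
73164/((70 + 13)*B(5, -3) - 1*(-8235)) = 73164/((70 + 13)*(-3 + 3*(-3)) - 1*(-8235)) = 73164/(83*(-3 - 9) + 8235) = 73164/(83*(-12) + 8235) = 73164/(-996 + 8235) = 73164/7239 = 73164*(1/7239) = 24388/2413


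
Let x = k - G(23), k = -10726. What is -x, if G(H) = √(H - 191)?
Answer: 10726 + 2*I*√42 ≈ 10726.0 + 12.961*I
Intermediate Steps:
G(H) = √(-191 + H)
x = -10726 - 2*I*√42 (x = -10726 - √(-191 + 23) = -10726 - √(-168) = -10726 - 2*I*√42 ≈ -10726.0 - 12.961*I)
-x = -(-10726 - 2*I*√42) = 10726 + 2*I*√42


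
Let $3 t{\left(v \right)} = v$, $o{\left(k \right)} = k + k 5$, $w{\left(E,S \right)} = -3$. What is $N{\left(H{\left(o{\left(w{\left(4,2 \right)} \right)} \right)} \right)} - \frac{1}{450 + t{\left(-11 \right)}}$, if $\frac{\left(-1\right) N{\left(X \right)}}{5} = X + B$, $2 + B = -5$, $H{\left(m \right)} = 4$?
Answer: $\frac{20082}{1339} \approx 14.998$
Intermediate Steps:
$o{\left(k \right)} = 6 k$ ($o{\left(k \right)} = k + 5 k = 6 k$)
$t{\left(v \right)} = \frac{v}{3}$
$B = -7$ ($B = -2 - 5 = -7$)
$N{\left(X \right)} = 35 - 5 X$ ($N{\left(X \right)} = - 5 \left(X - 7\right) = - 5 \left(-7 + X\right) = 35 - 5 X$)
$N{\left(H{\left(o{\left(w{\left(4,2 \right)} \right)} \right)} \right)} - \frac{1}{450 + t{\left(-11 \right)}} = \left(35 - 20\right) - \frac{1}{450 + \frac{1}{3} \left(-11\right)} = \left(35 - 20\right) - \frac{1}{450 - \frac{11}{3}} = 15 - \frac{1}{\frac{1339}{3}} = 15 - \frac{3}{1339} = \frac{20082}{1339}$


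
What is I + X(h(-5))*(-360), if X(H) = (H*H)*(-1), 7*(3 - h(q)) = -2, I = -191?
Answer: 181081/49 ≈ 3695.5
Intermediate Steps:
h(q) = 23/7 (h(q) = 3 - ⅐*(-2) = 3 + 2/7 = 23/7)
X(H) = -H² (X(H) = H²*(-1) = -H²)
I + X(h(-5))*(-360) = -191 - (23/7)²*(-360) = -191 - 1*529/49*(-360) = -191 - 529/49*(-360) = -191 + 190440/49 = 181081/49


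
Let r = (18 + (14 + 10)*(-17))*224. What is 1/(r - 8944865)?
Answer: -1/9032225 ≈ -1.1071e-7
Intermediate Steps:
r = -87360 (r = (18 + 24*(-17))*224 = (18 - 408)*224 = -390*224 = -87360)
1/(r - 8944865) = 1/(-87360 - 8944865) = 1/(-9032225) = -1/9032225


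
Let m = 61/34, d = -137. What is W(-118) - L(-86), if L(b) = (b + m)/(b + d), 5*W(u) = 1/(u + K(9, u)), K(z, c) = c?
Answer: -1692961/4473380 ≈ -0.37845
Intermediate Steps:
m = 61/34 (m = 61*(1/34) = 61/34 ≈ 1.7941)
W(u) = 1/(10*u) (W(u) = 1/(5*(u + u)) = 1/(5*((2*u))) = (1/(2*u))/5 = 1/(10*u))
L(b) = (61/34 + b)/(-137 + b) (L(b) = (b + 61/34)/(b - 137) = (61/34 + b)/(-137 + b))
W(-118) - L(-86) = (⅒)/(-118) - (61/34 - 86)/(-137 - 86) = (⅒)*(-1/118) - (-2863)/((-223)*34) = -1/1180 - (-1)*(-2863)/(223*34) = -1/1180 - 1*2863/7582 = -1/1180 - 2863/7582 = -1692961/4473380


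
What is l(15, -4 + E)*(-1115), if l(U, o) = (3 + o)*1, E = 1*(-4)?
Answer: 5575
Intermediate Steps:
E = -4
l(U, o) = 3 + o
l(15, -4 + E)*(-1115) = (3 + (-4 - 4))*(-1115) = (3 - 8)*(-1115) = -5*(-1115) = 5575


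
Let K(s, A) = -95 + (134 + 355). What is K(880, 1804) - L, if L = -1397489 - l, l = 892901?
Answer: 2290784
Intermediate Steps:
K(s, A) = 394 (K(s, A) = -95 + 489 = 394)
L = -2290390 (L = -1397489 - 1*892901 = -1397489 - 892901 = -2290390)
K(880, 1804) - L = 394 - 1*(-2290390) = 394 + 2290390 = 2290784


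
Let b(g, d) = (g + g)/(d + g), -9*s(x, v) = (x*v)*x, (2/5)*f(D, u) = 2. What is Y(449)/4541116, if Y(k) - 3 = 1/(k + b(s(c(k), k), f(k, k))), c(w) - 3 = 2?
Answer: 1513799/2289753297332 ≈ 6.6112e-7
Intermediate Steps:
c(w) = 5 (c(w) = 3 + 2 = 5)
f(D, u) = 5 (f(D, u) = (5/2)*2 = 5)
s(x, v) = -v*x**2/9 (s(x, v) = -x*v*x/9 = -v*x*x/9 = -v*x**2/9)
b(g, d) = 2*g/(d + g) (b(g, d) = (2*g)/(d + g) = 2*g/(d + g))
Y(k) = 3 + 1/(k - 50*k/(9*(5 - 25*k/9))) (Y(k) = 3 + 1/(k + 2*(-1/9*k*5**2)/(5 - 1/9*k*5**2)) = 3 + 1/(k + 2*(-1/9*k*25)/(5 - 1/9*k*25)) = 3 + 1/(k + 2*(-25*k/9)/(5 - 25*k/9)) = 3 + 1/(k - 50*k/(9*(5 - 25*k/9))))
Y(449)/4541116 = ((-9 + 8*449 + 15*449**2)/(449*(1 + 5*449)))/4541116 = ((-9 + 3592 + 15*201601)/(449*(1 + 2245)))*(1/4541116) = ((1/449)*(-9 + 3592 + 3024015)/2246)*(1/4541116) = ((1/449)*(1/2246)*3027598)*(1/4541116) = (1513799/504227)*(1/4541116) = 1513799/2289753297332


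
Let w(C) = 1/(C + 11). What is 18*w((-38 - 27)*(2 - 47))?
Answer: 9/1468 ≈ 0.0061308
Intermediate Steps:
w(C) = 1/(11 + C)
18*w((-38 - 27)*(2 - 47)) = 18/(11 + (-38 - 27)*(2 - 47)) = 18/(11 - 65*(-45)) = 18/(11 + 2925) = 18/2936 = 18*(1/2936) = 9/1468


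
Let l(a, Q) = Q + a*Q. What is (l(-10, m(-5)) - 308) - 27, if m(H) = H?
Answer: -290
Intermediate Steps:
l(a, Q) = Q + Q*a
(l(-10, m(-5)) - 308) - 27 = (-5*(1 - 10) - 308) - 27 = (-5*(-9) - 308) - 27 = (45 - 308) - 27 = -263 - 27 = -290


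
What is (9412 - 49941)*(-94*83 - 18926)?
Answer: 1083259112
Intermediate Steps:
(9412 - 49941)*(-94*83 - 18926) = -40529*(-7802 - 18926) = -40529*(-26728) = 1083259112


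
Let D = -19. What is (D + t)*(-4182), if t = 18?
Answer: 4182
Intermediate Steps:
(D + t)*(-4182) = (-19 + 18)*(-4182) = -1*(-4182) = 4182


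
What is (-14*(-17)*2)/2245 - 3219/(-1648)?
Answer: 8011103/3699760 ≈ 2.1653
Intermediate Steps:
(-14*(-17)*2)/2245 - 3219/(-1648) = (238*2)*(1/2245) - 3219*(-1/1648) = 476*(1/2245) + 3219/1648 = 476/2245 + 3219/1648 = 8011103/3699760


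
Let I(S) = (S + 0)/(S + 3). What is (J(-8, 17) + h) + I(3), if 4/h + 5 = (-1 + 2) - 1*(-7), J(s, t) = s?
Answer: -37/6 ≈ -6.1667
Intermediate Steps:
I(S) = S/(3 + S)
h = 4/3 (h = 4/(-5 + ((-1 + 2) - 1*(-7))) = 4/(-5 + (1 + 7)) = 4/(-5 + 8) = 4/3 ≈ 1.3333)
(J(-8, 17) + h) + I(3) = (-8 + 4/3) + 3/(3 + 3) = -20/3 + 3/6 = -20/3 + 3*(⅙) = -20/3 + ½ = -37/6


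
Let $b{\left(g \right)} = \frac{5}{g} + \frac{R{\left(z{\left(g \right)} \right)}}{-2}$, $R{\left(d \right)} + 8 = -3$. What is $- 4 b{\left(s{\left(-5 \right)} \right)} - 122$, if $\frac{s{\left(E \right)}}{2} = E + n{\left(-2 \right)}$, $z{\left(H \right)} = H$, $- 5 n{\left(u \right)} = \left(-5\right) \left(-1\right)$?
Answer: $- \frac{427}{3} \approx -142.33$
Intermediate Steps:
$n{\left(u \right)} = -1$ ($n{\left(u \right)} = - \frac{\left(-5\right) \left(-1\right)}{5} = \left(- \frac{1}{5}\right) 5 = -1$)
$R{\left(d \right)} = -11$ ($R{\left(d \right)} = -8 - 3 = -11$)
$s{\left(E \right)} = -2 + 2 E$ ($s{\left(E \right)} = 2 \left(E - 1\right) = 2 \left(-1 + E\right) = -2 + 2 E$)
$b{\left(g \right)} = \frac{11}{2} + \frac{5}{g}$ ($b{\left(g \right)} = \frac{5}{g} - \frac{11}{-2} = \frac{5}{g} - - \frac{11}{2} = \frac{5}{g} + \frac{11}{2} = \frac{11}{2} + \frac{5}{g}$)
$- 4 b{\left(s{\left(-5 \right)} \right)} - 122 = - 4 \left(\frac{11}{2} + \frac{5}{-2 + 2 \left(-5\right)}\right) - 122 = - 4 \left(\frac{11}{2} + \frac{5}{-2 - 10}\right) - 122 = - 4 \left(\frac{11}{2} + \frac{5}{-12}\right) - 122 = - 4 \left(\frac{11}{2} + 5 \left(- \frac{1}{12}\right)\right) - 122 = - 4 \left(\frac{11}{2} - \frac{5}{12}\right) - 122 = \left(-4\right) \frac{61}{12} - 122 = - \frac{61}{3} - 122 = - \frac{427}{3}$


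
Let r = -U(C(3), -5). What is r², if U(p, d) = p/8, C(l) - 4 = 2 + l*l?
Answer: 225/64 ≈ 3.5156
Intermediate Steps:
C(l) = 6 + l² (C(l) = 4 + (2 + l*l) = 4 + (2 + l²) = 6 + l²)
U(p, d) = p/8 (U(p, d) = p*(⅛) = p/8)
r = -15/8 (r = -(6 + 3²)/8 = -(6 + 9)/8 = -15/8 ≈ -1.8750)
r² = (-15/8)² = 225/64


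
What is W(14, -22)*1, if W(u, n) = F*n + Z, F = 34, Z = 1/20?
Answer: -14959/20 ≈ -747.95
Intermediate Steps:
Z = 1/20 ≈ 0.050000
W(u, n) = 1/20 + 34*n (W(u, n) = 34*n + 1/20 = 1/20 + 34*n)
W(14, -22)*1 = (1/20 + 34*(-22))*1 = (1/20 - 748)*1 = -14959/20*1 = -14959/20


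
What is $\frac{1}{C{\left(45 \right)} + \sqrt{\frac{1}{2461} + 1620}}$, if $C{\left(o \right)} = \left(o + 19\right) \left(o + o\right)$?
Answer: $\frac{14175360}{81646086779} - \frac{\sqrt{9811566481}}{81646086779} \approx 0.00017241$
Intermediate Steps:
$C{\left(o \right)} = 2 o \left(19 + o\right)$ ($C{\left(o \right)} = \left(19 + o\right) 2 o = 2 o \left(19 + o\right)$)
$\frac{1}{C{\left(45 \right)} + \sqrt{\frac{1}{2461} + 1620}} = \frac{1}{2 \cdot 45 \left(19 + 45\right) + \sqrt{\frac{1}{2461} + 1620}} = \frac{1}{2 \cdot 45 \cdot 64 + \sqrt{\frac{1}{2461} + 1620}} = \frac{1}{5760 + \sqrt{\frac{3986821}{2461}}} = \frac{1}{5760 + \frac{\sqrt{9811566481}}{2461}}$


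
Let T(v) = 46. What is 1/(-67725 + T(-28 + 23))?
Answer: -1/67679 ≈ -1.4776e-5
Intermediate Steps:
1/(-67725 + T(-28 + 23)) = 1/(-67725 + 46) = 1/(-67679) = -1/67679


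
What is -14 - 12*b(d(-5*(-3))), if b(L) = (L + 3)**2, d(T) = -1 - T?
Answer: -2042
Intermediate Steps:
b(L) = (3 + L)**2
-14 - 12*b(d(-5*(-3))) = -14 - 12*(3 + (-1 - (-5)*(-3)))**2 = -14 - 12*(3 + (-1 - 1*15))**2 = -14 - 12*(3 + (-1 - 15))**2 = -14 - 12*(3 - 16)**2 = -14 - 12*(-13)**2 = -14 - 12*169 = -14 - 2028 = -2042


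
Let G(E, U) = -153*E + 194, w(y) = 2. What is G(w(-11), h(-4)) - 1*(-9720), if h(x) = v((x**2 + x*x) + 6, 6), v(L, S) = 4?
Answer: 9608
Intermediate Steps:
h(x) = 4
G(E, U) = 194 - 153*E
G(w(-11), h(-4)) - 1*(-9720) = (194 - 153*2) - 1*(-9720) = (194 - 306) + 9720 = -112 + 9720 = 9608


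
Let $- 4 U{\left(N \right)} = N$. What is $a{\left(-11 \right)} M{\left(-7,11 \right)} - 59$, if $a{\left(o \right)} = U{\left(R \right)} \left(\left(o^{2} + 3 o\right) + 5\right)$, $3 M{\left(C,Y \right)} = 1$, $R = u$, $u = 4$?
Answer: $-90$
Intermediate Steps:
$R = 4$
$M{\left(C,Y \right)} = \frac{1}{3}$ ($M{\left(C,Y \right)} = \frac{1}{3} \cdot 1 = \frac{1}{3}$)
$U{\left(N \right)} = - \frac{N}{4}$
$a{\left(o \right)} = -5 - o^{2} - 3 o$ ($a{\left(o \right)} = \left(- \frac{1}{4}\right) 4 \left(\left(o^{2} + 3 o\right) + 5\right) = - (5 + o^{2} + 3 o) = -5 - o^{2} - 3 o$)
$a{\left(-11 \right)} M{\left(-7,11 \right)} - 59 = \left(-5 - \left(-11\right)^{2} - -33\right) \frac{1}{3} - 59 = \left(-5 - 121 + 33\right) \frac{1}{3} - 59 = \left(-93\right) \frac{1}{3} - 59 = -31 - 59 = -90$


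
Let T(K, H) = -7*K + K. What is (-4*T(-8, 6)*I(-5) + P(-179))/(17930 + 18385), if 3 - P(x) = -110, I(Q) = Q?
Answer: 1073/36315 ≈ 0.029547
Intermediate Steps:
P(x) = 113 (P(x) = 3 - 1*(-110) = 3 + 110 = 113)
T(K, H) = -6*K
(-4*T(-8, 6)*I(-5) + P(-179))/(17930 + 18385) = (-4*(-6*(-8))*(-5) + 113)/(17930 + 18385) = (-192*(-5) + 113)/36315 = (-4*(-240) + 113)*(1/36315) = (960 + 113)*(1/36315) = 1073*(1/36315) = 1073/36315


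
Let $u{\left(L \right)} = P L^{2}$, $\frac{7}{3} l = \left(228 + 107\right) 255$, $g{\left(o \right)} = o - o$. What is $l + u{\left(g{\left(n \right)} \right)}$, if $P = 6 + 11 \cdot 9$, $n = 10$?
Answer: $\frac{256275}{7} \approx 36611.0$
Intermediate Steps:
$g{\left(o \right)} = 0$
$l = \frac{256275}{7}$ ($l = \frac{3 \left(228 + 107\right) 255}{7} = \frac{3 \cdot 335 \cdot 255}{7} = \frac{3}{7} \cdot 85425 = \frac{256275}{7} \approx 36611.0$)
$P = 105$ ($P = 6 + 99 = 105$)
$u{\left(L \right)} = 105 L^{2}$
$l + u{\left(g{\left(n \right)} \right)} = \frac{256275}{7} + 105 \cdot 0^{2} = \frac{256275}{7} + 105 \cdot 0 = \frac{256275}{7} + 0 = \frac{256275}{7}$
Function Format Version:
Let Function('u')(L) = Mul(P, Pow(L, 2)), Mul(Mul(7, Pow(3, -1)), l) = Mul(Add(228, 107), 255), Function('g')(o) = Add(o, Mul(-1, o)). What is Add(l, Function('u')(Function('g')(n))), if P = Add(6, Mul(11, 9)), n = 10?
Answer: Rational(256275, 7) ≈ 36611.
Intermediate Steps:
Function('g')(o) = 0
l = Rational(256275, 7) (l = Mul(Rational(3, 7), Mul(Add(228, 107), 255)) = Mul(Rational(3, 7), Mul(335, 255)) = Mul(Rational(3, 7), 85425) = Rational(256275, 7) ≈ 36611.)
P = 105 (P = Add(6, 99) = 105)
Function('u')(L) = Mul(105, Pow(L, 2))
Add(l, Function('u')(Function('g')(n))) = Add(Rational(256275, 7), Mul(105, Pow(0, 2))) = Add(Rational(256275, 7), Mul(105, 0)) = Add(Rational(256275, 7), 0) = Rational(256275, 7)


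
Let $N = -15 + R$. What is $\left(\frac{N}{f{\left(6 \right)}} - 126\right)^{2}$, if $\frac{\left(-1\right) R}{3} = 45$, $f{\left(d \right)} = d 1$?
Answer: $22801$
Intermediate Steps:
$f{\left(d \right)} = d$
$R = -135$ ($R = \left(-3\right) 45 = -135$)
$N = -150$ ($N = -15 - 135 = -150$)
$\left(\frac{N}{f{\left(6 \right)}} - 126\right)^{2} = \left(- \frac{150}{6} - 126\right)^{2} = \left(\left(-150\right) \frac{1}{6} - 126\right)^{2} = \left(-25 - 126\right)^{2} = \left(-151\right)^{2} = 22801$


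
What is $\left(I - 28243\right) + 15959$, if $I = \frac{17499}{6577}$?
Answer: $- \frac{80774369}{6577} \approx -12281.0$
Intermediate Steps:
$I = \frac{17499}{6577}$ ($I = 17499 \cdot \frac{1}{6577} = \frac{17499}{6577} \approx 2.6606$)
$\left(I - 28243\right) + 15959 = \left(\frac{17499}{6577} - 28243\right) + 15959 = - \frac{185736712}{6577} + 15959 = - \frac{80774369}{6577}$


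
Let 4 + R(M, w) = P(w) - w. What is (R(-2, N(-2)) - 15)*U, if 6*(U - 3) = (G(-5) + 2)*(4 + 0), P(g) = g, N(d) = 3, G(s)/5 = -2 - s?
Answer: -817/3 ≈ -272.33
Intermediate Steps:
G(s) = -10 - 5*s (G(s) = 5*(-2 - s) = -10 - 5*s)
R(M, w) = -4 (R(M, w) = -4 + (w - w) = -4 + 0 = -4)
U = 43/3 (U = 3 + (((-10 - 5*(-5)) + 2)*(4 + 0))/6 = 3 + (((-10 + 25) + 2)*4)/6 = 3 + ((15 + 2)*4)/6 = 3 + (17*4)/6 = 3 + (⅙)*68 = 3 + 34/3 = 43/3 ≈ 14.333)
(R(-2, N(-2)) - 15)*U = (-4 - 15)*(43/3) = -19*43/3 = -817/3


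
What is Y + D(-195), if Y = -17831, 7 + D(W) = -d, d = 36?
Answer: -17874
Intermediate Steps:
D(W) = -43 (D(W) = -7 - 1*36 = -7 - 36 = -43)
Y + D(-195) = -17831 - 43 = -17874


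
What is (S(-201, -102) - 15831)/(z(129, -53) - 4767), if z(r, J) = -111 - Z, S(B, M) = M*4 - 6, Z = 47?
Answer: 3249/985 ≈ 3.2985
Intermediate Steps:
S(B, M) = -6 + 4*M (S(B, M) = 4*M - 6 = -6 + 4*M)
z(r, J) = -158 (z(r, J) = -111 - 1*47 = -111 - 47 = -158)
(S(-201, -102) - 15831)/(z(129, -53) - 4767) = ((-6 + 4*(-102)) - 15831)/(-158 - 4767) = ((-6 - 408) - 15831)/(-4925) = (-414 - 15831)*(-1/4925) = -16245*(-1/4925) = 3249/985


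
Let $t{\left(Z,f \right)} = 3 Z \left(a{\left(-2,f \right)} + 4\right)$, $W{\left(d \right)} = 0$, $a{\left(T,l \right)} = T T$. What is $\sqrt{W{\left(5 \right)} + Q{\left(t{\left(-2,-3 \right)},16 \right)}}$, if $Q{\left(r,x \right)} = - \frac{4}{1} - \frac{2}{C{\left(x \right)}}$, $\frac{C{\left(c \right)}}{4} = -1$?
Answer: $\frac{i \sqrt{14}}{2} \approx 1.8708 i$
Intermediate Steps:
$a{\left(T,l \right)} = T^{2}$
$C{\left(c \right)} = -4$ ($C{\left(c \right)} = 4 \left(-1\right) = -4$)
$t{\left(Z,f \right)} = 24 Z$ ($t{\left(Z,f \right)} = 3 Z \left(\left(-2\right)^{2} + 4\right) = 3 Z \left(4 + 4\right) = 3 Z 8 = 24 Z$)
$Q{\left(r,x \right)} = - \frac{7}{2}$ ($Q{\left(r,x \right)} = - \frac{4}{1} - \frac{2}{-4} = \left(-4\right) 1 - - \frac{1}{2} = -4 + \frac{1}{2} = - \frac{7}{2}$)
$\sqrt{W{\left(5 \right)} + Q{\left(t{\left(-2,-3 \right)},16 \right)}} = \sqrt{0 - \frac{7}{2}} = \sqrt{- \frac{7}{2}} = \frac{i \sqrt{14}}{2}$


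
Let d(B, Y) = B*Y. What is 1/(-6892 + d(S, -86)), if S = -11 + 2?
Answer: -1/6118 ≈ -0.00016345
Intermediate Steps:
S = -9
1/(-6892 + d(S, -86)) = 1/(-6892 - 9*(-86)) = 1/(-6892 + 774) = 1/(-6118) = -1/6118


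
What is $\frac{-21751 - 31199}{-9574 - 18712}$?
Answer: $\frac{26475}{14143} \approx 1.872$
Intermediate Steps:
$\frac{-21751 - 31199}{-9574 - 18712} = - \frac{52950}{-28286} = \left(-52950\right) \left(- \frac{1}{28286}\right) = \frac{26475}{14143}$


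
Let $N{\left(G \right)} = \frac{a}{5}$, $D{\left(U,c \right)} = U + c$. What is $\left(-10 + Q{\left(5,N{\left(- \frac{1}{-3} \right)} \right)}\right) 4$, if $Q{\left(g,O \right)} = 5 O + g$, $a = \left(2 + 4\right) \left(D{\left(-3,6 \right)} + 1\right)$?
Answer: $76$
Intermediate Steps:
$a = 24$ ($a = \left(2 + 4\right) \left(\left(-3 + 6\right) + 1\right) = 6 \left(3 + 1\right) = 6 \cdot 4 = 24$)
$N{\left(G \right)} = \frac{24}{5}$
$Q{\left(g,O \right)} = g + 5 O$
$\left(-10 + Q{\left(5,N{\left(- \frac{1}{-3} \right)} \right)}\right) 4 = \left(-10 + \left(5 + 5 \cdot \frac{24}{5}\right)\right) 4 = \left(-10 + \left(5 + 24\right)\right) 4 = \left(-10 + 29\right) 4 = 19 \cdot 4 = 76$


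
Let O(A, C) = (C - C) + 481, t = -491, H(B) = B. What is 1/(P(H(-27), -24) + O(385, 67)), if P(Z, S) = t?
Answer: -⅒ ≈ -0.10000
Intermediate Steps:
O(A, C) = 481 (O(A, C) = 0 + 481 = 481)
P(Z, S) = -491
1/(P(H(-27), -24) + O(385, 67)) = 1/(-491 + 481) = 1/(-10) = -⅒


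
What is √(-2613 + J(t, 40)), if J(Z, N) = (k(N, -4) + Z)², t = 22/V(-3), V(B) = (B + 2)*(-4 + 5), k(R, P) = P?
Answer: I*√1937 ≈ 44.011*I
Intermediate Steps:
V(B) = 2 + B (V(B) = (2 + B)*1 = 2 + B)
t = -22 (t = 22/(2 - 3) = 22/(-1) = 22*(-1) = -22)
J(Z, N) = (-4 + Z)²
√(-2613 + J(t, 40)) = √(-2613 + (-4 - 22)²) = √(-2613 + (-26)²) = √(-2613 + 676) = √(-1937) = I*√1937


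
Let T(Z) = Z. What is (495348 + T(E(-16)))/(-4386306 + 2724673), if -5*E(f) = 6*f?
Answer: -2476836/8308165 ≈ -0.29812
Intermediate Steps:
E(f) = -6*f/5
(495348 + T(E(-16)))/(-4386306 + 2724673) = (495348 - 6/5*(-16))/(-4386306 + 2724673) = (495348 + 96/5)/(-1661633) = (2476836/5)*(-1/1661633) = -2476836/8308165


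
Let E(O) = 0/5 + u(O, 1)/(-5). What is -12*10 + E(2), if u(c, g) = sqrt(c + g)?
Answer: -120 - sqrt(3)/5 ≈ -120.35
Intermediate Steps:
E(O) = -sqrt(1 + O)/5 (E(O) = 0/5 + sqrt(O + 1)/(-5) = 0*(1/5) + sqrt(1 + O)*(-1/5) = 0 - sqrt(1 + O)/5 = -sqrt(1 + O)/5)
-12*10 + E(2) = -12*10 - sqrt(1 + 2)/5 = -120 - sqrt(3)/5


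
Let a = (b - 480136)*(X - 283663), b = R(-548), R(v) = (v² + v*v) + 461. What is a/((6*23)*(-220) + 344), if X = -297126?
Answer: 70236556137/30016 ≈ 2.3400e+6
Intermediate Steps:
R(v) = 461 + 2*v² (R(v) = (v² + v²) + 461 = 2*v² + 461 = 461 + 2*v²)
b = 601069 (b = 461 + 2*(-548)² = 461 + 2*300304 = 461 + 600608 = 601069)
a = -70236556137 (a = (601069 - 480136)*(-297126 - 283663) = 120933*(-580789) = -70236556137)
a/((6*23)*(-220) + 344) = -70236556137/((6*23)*(-220) + 344) = -70236556137/(138*(-220) + 344) = -70236556137/(-30360 + 344) = -70236556137/(-30016) = -70236556137*(-1/30016) = 70236556137/30016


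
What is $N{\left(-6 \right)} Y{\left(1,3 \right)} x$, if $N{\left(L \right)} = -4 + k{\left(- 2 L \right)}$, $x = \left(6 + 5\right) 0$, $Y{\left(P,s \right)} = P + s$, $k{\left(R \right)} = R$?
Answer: $0$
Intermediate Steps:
$x = 0$ ($x = 11 \cdot 0 = 0$)
$N{\left(L \right)} = -4 - 2 L$
$N{\left(-6 \right)} Y{\left(1,3 \right)} x = \left(-4 - -12\right) \left(1 + 3\right) 0 = \left(-4 + 12\right) 4 \cdot 0 = 8 \cdot 4 \cdot 0 = 32 \cdot 0 = 0$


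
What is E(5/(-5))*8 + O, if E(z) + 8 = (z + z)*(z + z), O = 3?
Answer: -29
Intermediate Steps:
E(z) = -8 + 4*z**2 (E(z) = -8 + (z + z)*(z + z) = -8 + (2*z)*(2*z) = -8 + 4*z**2)
E(5/(-5))*8 + O = (-8 + 4*(5/(-5))**2)*8 + 3 = (-8 + 4*(5*(-1/5))**2)*8 + 3 = (-8 + 4*(-1)**2)*8 + 3 = (-8 + 4*1)*8 + 3 = (-8 + 4)*8 + 3 = -4*8 + 3 = -32 + 3 = -29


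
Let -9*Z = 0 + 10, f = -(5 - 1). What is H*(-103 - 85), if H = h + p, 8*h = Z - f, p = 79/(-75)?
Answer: 29281/225 ≈ 130.14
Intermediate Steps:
p = -79/75 (p = 79*(-1/75) = -79/75 ≈ -1.0533)
f = -4 (f = -1*4 = -4)
Z = -10/9 (Z = -(0 + 10)/9 = -1/9*10 = -10/9 ≈ -1.1111)
h = 13/36 (h = (-10/9 - 1*(-4))/8 = (-10/9 + 4)/8 = (1/8)*(26/9) = 13/36 ≈ 0.36111)
H = -623/900 (H = 13/36 - 79/75 = -623/900 ≈ -0.69222)
H*(-103 - 85) = -623*(-103 - 85)/900 = -623/900*(-188) = 29281/225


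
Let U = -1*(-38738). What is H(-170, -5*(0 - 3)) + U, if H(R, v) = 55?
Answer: 38793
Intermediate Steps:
U = 38738
H(-170, -5*(0 - 3)) + U = 55 + 38738 = 38793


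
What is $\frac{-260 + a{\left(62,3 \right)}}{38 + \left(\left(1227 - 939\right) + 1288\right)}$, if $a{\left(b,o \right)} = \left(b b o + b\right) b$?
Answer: $\frac{359284}{807} \approx 445.21$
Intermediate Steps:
$a{\left(b,o \right)} = b \left(b + o b^{2}\right)$ ($a{\left(b,o \right)} = \left(b^{2} o + b\right) b = \left(o b^{2} + b\right) b = \left(b + o b^{2}\right) b = b \left(b + o b^{2}\right)$)
$\frac{-260 + a{\left(62,3 \right)}}{38 + \left(\left(1227 - 939\right) + 1288\right)} = \frac{-260 + 62^{2} \left(1 + 62 \cdot 3\right)}{38 + \left(\left(1227 - 939\right) + 1288\right)} = \frac{-260 + 3844 \left(1 + 186\right)}{38 + \left(288 + 1288\right)} = \frac{-260 + 3844 \cdot 187}{38 + 1576} = \frac{-260 + 718828}{1614} = 718568 \cdot \frac{1}{1614} = \frac{359284}{807}$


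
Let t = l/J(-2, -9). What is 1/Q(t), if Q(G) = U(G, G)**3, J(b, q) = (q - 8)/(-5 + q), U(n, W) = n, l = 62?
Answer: 4913/653972032 ≈ 7.5126e-6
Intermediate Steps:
J(b, q) = (-8 + q)/(-5 + q)
t = 868/17 (t = 62/(((-8 - 9)/(-5 - 9))) = 62/((-17/(-14))) = 62/((-1/14*(-17))) = 62/(17/14) = 62*(14/17) = 868/17 ≈ 51.059)
Q(G) = G**3
1/Q(t) = 1/((868/17)**3) = 1/(653972032/4913) = 4913/653972032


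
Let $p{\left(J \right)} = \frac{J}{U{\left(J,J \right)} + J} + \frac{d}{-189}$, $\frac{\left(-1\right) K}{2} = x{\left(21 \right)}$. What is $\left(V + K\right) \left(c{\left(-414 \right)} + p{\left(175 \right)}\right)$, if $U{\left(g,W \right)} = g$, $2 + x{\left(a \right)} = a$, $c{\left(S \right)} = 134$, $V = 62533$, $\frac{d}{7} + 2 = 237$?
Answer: $\frac{424528535}{54} \approx 7.8616 \cdot 10^{6}$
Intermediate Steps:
$d = 1645$ ($d = -14 + 7 \cdot 237 = -14 + 1659 = 1645$)
$x{\left(a \right)} = -2 + a$
$K = -38$ ($K = - 2 \left(-2 + 21\right) = \left(-2\right) 19 = -38$)
$p{\left(J \right)} = - \frac{443}{54}$ ($p{\left(J \right)} = \frac{J}{J + J} + \frac{1645}{-189} = \frac{J}{2 J} + 1645 \left(- \frac{1}{189}\right) = J \frac{1}{2 J} - \frac{235}{27} = \frac{1}{2} - \frac{235}{27} = - \frac{443}{54}$)
$\left(V + K\right) \left(c{\left(-414 \right)} + p{\left(175 \right)}\right) = \left(62533 - 38\right) \left(134 - \frac{443}{54}\right) = 62495 \cdot \frac{6793}{54} = \frac{424528535}{54}$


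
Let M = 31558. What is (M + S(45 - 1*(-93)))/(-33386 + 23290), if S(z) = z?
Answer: -1981/631 ≈ -3.1395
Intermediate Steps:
(M + S(45 - 1*(-93)))/(-33386 + 23290) = (31558 + (45 - 1*(-93)))/(-33386 + 23290) = (31558 + (45 + 93))/(-10096) = (31558 + 138)*(-1/10096) = 31696*(-1/10096) = -1981/631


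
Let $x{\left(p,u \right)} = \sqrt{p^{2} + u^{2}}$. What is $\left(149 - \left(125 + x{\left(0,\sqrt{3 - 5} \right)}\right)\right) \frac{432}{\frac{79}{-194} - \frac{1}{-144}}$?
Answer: $- \frac{144820224}{5591} + \frac{6034176 i \sqrt{2}}{5591} \approx -25902.0 + 1526.3 i$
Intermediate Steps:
$\left(149 - \left(125 + x{\left(0,\sqrt{3 - 5} \right)}\right)\right) \frac{432}{\frac{79}{-194} - \frac{1}{-144}} = \left(149 - \left(125 + \sqrt{0^{2} + \left(\sqrt{3 - 5}\right)^{2}}\right)\right) \frac{432}{\frac{79}{-194} - \frac{1}{-144}} = \left(149 - \left(125 + \sqrt{0 + \left(\sqrt{-2}\right)^{2}}\right)\right) \frac{432}{79 \left(- \frac{1}{194}\right) - - \frac{1}{144}} = \left(149 - \left(125 + \sqrt{0 + \left(i \sqrt{2}\right)^{2}}\right)\right) \frac{432}{- \frac{79}{194} + \frac{1}{144}} = \left(149 - \left(125 + \sqrt{0 - 2}\right)\right) \frac{432}{- \frac{5591}{13968}} = \left(149 - \left(125 + \sqrt{-2}\right)\right) 432 \left(- \frac{13968}{5591}\right) = \left(149 - \left(125 + i \sqrt{2}\right)\right) \left(- \frac{6034176}{5591}\right) = \left(24 - i \sqrt{2}\right) \left(- \frac{6034176}{5591}\right) = - \frac{144820224}{5591} + \frac{6034176 i \sqrt{2}}{5591}$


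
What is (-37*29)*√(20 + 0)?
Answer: -2146*√5 ≈ -4798.6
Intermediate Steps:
(-37*29)*√(20 + 0) = -2146*√5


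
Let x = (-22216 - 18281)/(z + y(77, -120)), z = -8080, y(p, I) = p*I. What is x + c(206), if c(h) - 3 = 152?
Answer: 2725097/17320 ≈ 157.34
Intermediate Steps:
y(p, I) = I*p
c(h) = 155 (c(h) = 3 + 152 = 155)
x = 40497/17320 (x = (-22216 - 18281)/(-8080 - 120*77) = -40497/(-8080 - 9240) = -40497/(-17320) = -40497*(-1/17320) = 40497/17320 ≈ 2.3382)
x + c(206) = 40497/17320 + 155 = 2725097/17320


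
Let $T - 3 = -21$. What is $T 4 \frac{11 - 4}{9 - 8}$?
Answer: $-504$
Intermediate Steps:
$T = -18$ ($T = 3 - 21 = -18$)
$T 4 \frac{11 - 4}{9 - 8} = \left(-18\right) 4 \frac{11 - 4}{9 - 8} = - 72 \cdot \frac{7}{1} = - 72 \cdot 7 \cdot 1 = \left(-72\right) 7 = -504$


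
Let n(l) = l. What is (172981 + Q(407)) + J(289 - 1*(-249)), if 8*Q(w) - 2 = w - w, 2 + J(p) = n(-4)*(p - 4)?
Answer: 683373/4 ≈ 1.7084e+5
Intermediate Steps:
J(p) = 14 - 4*p (J(p) = -2 - 4*(p - 4) = -2 - 4*(-4 + p) = -2 + (16 - 4*p) = 14 - 4*p)
Q(w) = ¼ (Q(w) = ¼ + (w - w)/8 = ¼ + (⅛)*0 = ¼ + 0 = ¼)
(172981 + Q(407)) + J(289 - 1*(-249)) = (172981 + ¼) + (14 - 4*(289 - 1*(-249))) = 691925/4 + (14 - 4*(289 + 249)) = 691925/4 + (14 - 4*538) = 691925/4 + (14 - 2152) = 691925/4 - 2138 = 683373/4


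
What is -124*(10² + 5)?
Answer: -13020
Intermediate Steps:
-124*(10² + 5) = -124*(100 + 5) = -124*105 = -13020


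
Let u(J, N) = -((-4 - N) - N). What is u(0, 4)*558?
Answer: 6696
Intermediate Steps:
u(J, N) = 4 + 2*N (u(J, N) = -(-4 - 2*N) = 4 + 2*N)
u(0, 4)*558 = (4 + 2*4)*558 = (4 + 8)*558 = 12*558 = 6696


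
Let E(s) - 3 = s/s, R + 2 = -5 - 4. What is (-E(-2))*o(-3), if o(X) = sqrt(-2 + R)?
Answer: -4*I*sqrt(13) ≈ -14.422*I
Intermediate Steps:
R = -11 (R = -2 + (-5 - 4) = -2 - 9 = -11)
o(X) = I*sqrt(13) (o(X) = sqrt(-2 - 11) = sqrt(-13) = I*sqrt(13))
E(s) = 4 (E(s) = 3 + s/s = 3 + 1 = 4)
(-E(-2))*o(-3) = (-1*4)*(I*sqrt(13)) = -4*I*sqrt(13)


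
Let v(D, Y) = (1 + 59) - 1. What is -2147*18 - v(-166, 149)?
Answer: -38705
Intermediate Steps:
v(D, Y) = 59 (v(D, Y) = 60 - 1 = 59)
-2147*18 - v(-166, 149) = -2147*18 - 1*59 = -38646 - 59 = -38705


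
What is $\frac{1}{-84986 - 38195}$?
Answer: $- \frac{1}{123181} \approx -8.1181 \cdot 10^{-6}$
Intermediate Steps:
$\frac{1}{-84986 - 38195} = \frac{1}{-123181} = - \frac{1}{123181}$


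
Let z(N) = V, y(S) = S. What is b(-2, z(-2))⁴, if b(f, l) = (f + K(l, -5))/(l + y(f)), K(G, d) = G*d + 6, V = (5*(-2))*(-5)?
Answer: 2825761/4096 ≈ 689.88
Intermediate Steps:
V = 50 (V = -10*(-5) = 50)
K(G, d) = 6 + G*d
z(N) = 50
b(f, l) = (6 + f - 5*l)/(f + l) (b(f, l) = (f + (6 + l*(-5)))/(l + f) = (f + (6 - 5*l))/(f + l) = (6 + f - 5*l)/(f + l))
b(-2, z(-2))⁴ = ((6 - 2 - 5*50)/(-2 + 50))⁴ = ((6 - 2 - 250)/48)⁴ = ((1/48)*(-246))⁴ = (-41/8)⁴ = 2825761/4096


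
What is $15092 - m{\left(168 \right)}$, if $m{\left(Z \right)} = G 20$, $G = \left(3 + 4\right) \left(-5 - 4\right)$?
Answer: $16352$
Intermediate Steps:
$G = -63$ ($G = 7 \left(-9\right) = -63$)
$m{\left(Z \right)} = -1260$ ($m{\left(Z \right)} = \left(-63\right) 20 = -1260$)
$15092 - m{\left(168 \right)} = 15092 - -1260 = 15092 + 1260 = 16352$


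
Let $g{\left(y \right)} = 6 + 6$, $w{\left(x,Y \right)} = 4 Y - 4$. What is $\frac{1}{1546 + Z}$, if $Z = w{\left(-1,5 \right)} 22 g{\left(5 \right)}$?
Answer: $\frac{1}{5770} \approx 0.00017331$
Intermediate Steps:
$w{\left(x,Y \right)} = -4 + 4 Y$
$g{\left(y \right)} = 12$
$Z = 4224$ ($Z = \left(-4 + 4 \cdot 5\right) 22 \cdot 12 = \left(-4 + 20\right) 22 \cdot 12 = 16 \cdot 22 \cdot 12 = 352 \cdot 12 = 4224$)
$\frac{1}{1546 + Z} = \frac{1}{1546 + 4224} = \frac{1}{5770}$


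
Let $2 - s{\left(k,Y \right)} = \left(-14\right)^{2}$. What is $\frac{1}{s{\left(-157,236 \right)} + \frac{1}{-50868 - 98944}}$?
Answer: $- \frac{149812}{29063529} \approx -0.0051546$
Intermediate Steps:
$s{\left(k,Y \right)} = -194$ ($s{\left(k,Y \right)} = 2 - \left(-14\right)^{2} = 2 - 196 = -194$)
$\frac{1}{s{\left(-157,236 \right)} + \frac{1}{-50868 - 98944}} = \frac{1}{-194 + \frac{1}{-50868 - 98944}} = \frac{1}{-194 + \frac{1}{-149812}} = \frac{1}{-194 - \frac{1}{149812}} = \frac{1}{- \frac{29063529}{149812}} = - \frac{149812}{29063529}$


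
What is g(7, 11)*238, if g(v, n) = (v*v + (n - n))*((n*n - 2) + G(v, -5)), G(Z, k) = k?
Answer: 1329468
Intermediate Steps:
g(v, n) = v²*(-7 + n²) (g(v, n) = (v*v + (n - n))*((n*n - 2) - 5) = (v² + 0)*((n² - 2) - 5) = v²*((-2 + n²) - 5) = v²*(-7 + n²))
g(7, 11)*238 = (7²*(-7 + 11²))*238 = (49*(-7 + 121))*238 = (49*114)*238 = 5586*238 = 1329468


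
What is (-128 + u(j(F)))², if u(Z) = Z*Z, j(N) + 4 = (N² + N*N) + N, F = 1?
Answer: 16129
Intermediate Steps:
j(N) = -4 + N + 2*N² (j(N) = -4 + ((N² + N*N) + N) = -4 + ((N² + N²) + N) = -4 + (2*N² + N) = -4 + (N + 2*N²) = -4 + N + 2*N²)
u(Z) = Z²
(-128 + u(j(F)))² = (-128 + (-4 + 1 + 2*1²)²)² = (-128 + (-4 + 1 + 2*1)²)² = (-128 + (-4 + 1 + 2)²)² = (-128 + (-1)²)² = (-128 + 1)² = (-127)² = 16129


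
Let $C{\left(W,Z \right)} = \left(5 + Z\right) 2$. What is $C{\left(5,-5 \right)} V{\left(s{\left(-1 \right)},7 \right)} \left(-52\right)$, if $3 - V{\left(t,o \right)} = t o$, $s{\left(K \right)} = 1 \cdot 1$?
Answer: $0$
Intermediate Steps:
$s{\left(K \right)} = 1$
$C{\left(W,Z \right)} = 10 + 2 Z$
$V{\left(t,o \right)} = 3 - o t$ ($V{\left(t,o \right)} = 3 - t o = 3 - o t$)
$C{\left(5,-5 \right)} V{\left(s{\left(-1 \right)},7 \right)} \left(-52\right) = \left(10 + 2 \left(-5\right)\right) \left(3 - 7 \cdot 1\right) \left(-52\right) = \left(10 - 10\right) \left(3 - 7\right) \left(-52\right) = 0 \left(-4\right) \left(-52\right) = 0 \left(-52\right) = 0$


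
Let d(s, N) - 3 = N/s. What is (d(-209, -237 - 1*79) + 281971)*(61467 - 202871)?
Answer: -8333345246328/209 ≈ -3.9872e+10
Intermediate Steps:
d(s, N) = 3 + N/s
(d(-209, -237 - 1*79) + 281971)*(61467 - 202871) = ((3 + (-237 - 1*79)/(-209)) + 281971)*(61467 - 202871) = ((3 + (-237 - 79)*(-1/209)) + 281971)*(-141404) = ((3 - 316*(-1/209)) + 281971)*(-141404) = ((3 + 316/209) + 281971)*(-141404) = (943/209 + 281971)*(-141404) = (58932882/209)*(-141404) = -8333345246328/209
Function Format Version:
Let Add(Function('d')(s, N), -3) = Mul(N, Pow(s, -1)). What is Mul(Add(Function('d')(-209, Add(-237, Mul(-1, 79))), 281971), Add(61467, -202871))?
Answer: Rational(-8333345246328, 209) ≈ -3.9872e+10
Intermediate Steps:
Function('d')(s, N) = Add(3, Mul(N, Pow(s, -1)))
Mul(Add(Function('d')(-209, Add(-237, Mul(-1, 79))), 281971), Add(61467, -202871)) = Mul(Add(Add(3, Mul(Add(-237, Mul(-1, 79)), Pow(-209, -1))), 281971), Add(61467, -202871)) = Mul(Add(Add(3, Mul(Add(-237, -79), Rational(-1, 209))), 281971), -141404) = Mul(Add(Add(3, Mul(-316, Rational(-1, 209))), 281971), -141404) = Mul(Add(Add(3, Rational(316, 209)), 281971), -141404) = Mul(Add(Rational(943, 209), 281971), -141404) = Mul(Rational(58932882, 209), -141404) = Rational(-8333345246328, 209)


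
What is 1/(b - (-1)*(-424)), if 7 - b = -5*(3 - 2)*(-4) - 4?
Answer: -1/433 ≈ -0.0023095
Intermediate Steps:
b = -9 (b = 7 - (-5*(3 - 2)*(-4) - 4) = 7 - (-5*(-4) - 4) = 7 - (20 - 4) = 7 - 1*16 = 7 - 16 = -9)
1/(b - (-1)*(-424)) = 1/(-9 - (-1)*(-424)) = 1/(-9 - 1*424) = 1/(-9 - 424) = 1/(-433) = -1/433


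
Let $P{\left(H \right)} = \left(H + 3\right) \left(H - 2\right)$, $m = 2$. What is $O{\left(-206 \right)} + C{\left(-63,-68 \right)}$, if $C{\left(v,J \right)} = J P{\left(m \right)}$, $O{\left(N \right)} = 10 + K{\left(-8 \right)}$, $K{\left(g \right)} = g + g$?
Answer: $-6$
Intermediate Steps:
$P{\left(H \right)} = \left(-2 + H\right) \left(3 + H\right)$ ($P{\left(H \right)} = \left(3 + H\right) \left(-2 + H\right) = \left(-2 + H\right) \left(3 + H\right)$)
$K{\left(g \right)} = 2 g$
$O{\left(N \right)} = -6$ ($O{\left(N \right)} = 10 + 2 \left(-8\right) = 10 - 16 = -6$)
$C{\left(v,J \right)} = 0$ ($C{\left(v,J \right)} = J \left(-6 + 2 + 2^{2}\right) = J \left(-6 + 2 + 4\right) = J 0 = 0$)
$O{\left(-206 \right)} + C{\left(-63,-68 \right)} = -6 + 0 = -6$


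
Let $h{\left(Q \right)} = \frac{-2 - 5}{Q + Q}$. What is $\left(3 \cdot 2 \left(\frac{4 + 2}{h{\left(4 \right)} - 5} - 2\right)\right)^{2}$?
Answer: $\frac{725904}{2209} \approx 328.61$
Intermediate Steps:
$h{\left(Q \right)} = - \frac{7}{2 Q}$
$\left(3 \cdot 2 \left(\frac{4 + 2}{h{\left(4 \right)} - 5} - 2\right)\right)^{2} = \left(3 \cdot 2 \left(\frac{4 + 2}{- \frac{7}{2 \cdot 4} - 5} - 2\right)\right)^{2} = \left(6 \left(\frac{6}{\left(- \frac{7}{2}\right) \frac{1}{4} - 5} - 2\right)\right)^{2} = \left(6 \left(\frac{6}{- \frac{7}{8} - 5} - 2\right)\right)^{2} = \left(6 \left(\frac{6}{- \frac{47}{8}} - 2\right)\right)^{2} = \left(6 \left(6 \left(- \frac{8}{47}\right) - 2\right)\right)^{2} = \left(6 \left(- \frac{48}{47} - 2\right)\right)^{2} = \left(6 \left(- \frac{142}{47}\right)\right)^{2} = \left(- \frac{852}{47}\right)^{2} = \frac{725904}{2209}$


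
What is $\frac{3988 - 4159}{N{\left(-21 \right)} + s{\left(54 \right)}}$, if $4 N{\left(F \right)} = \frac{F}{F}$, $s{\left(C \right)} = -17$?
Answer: $\frac{684}{67} \approx 10.209$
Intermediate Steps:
$N{\left(F \right)} = \frac{1}{4}$ ($N{\left(F \right)} = \frac{F \frac{1}{F}}{4} = \frac{1}{4} \cdot 1 = \frac{1}{4}$)
$\frac{3988 - 4159}{N{\left(-21 \right)} + s{\left(54 \right)}} = \frac{3988 - 4159}{\frac{1}{4} - 17} = - \frac{171}{- \frac{67}{4}} = \left(-171\right) \left(- \frac{4}{67}\right) = \frac{684}{67}$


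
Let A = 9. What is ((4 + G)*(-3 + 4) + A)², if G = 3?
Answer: 256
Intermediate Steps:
((4 + G)*(-3 + 4) + A)² = ((4 + 3)*(-3 + 4) + 9)² = (7*1 + 9)² = (7 + 9)² = 16² = 256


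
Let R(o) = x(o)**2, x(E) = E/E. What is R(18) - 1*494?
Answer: -493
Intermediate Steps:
x(E) = 1
R(o) = 1 (R(o) = 1**2 = 1)
R(18) - 1*494 = 1 - 1*494 = 1 - 494 = -493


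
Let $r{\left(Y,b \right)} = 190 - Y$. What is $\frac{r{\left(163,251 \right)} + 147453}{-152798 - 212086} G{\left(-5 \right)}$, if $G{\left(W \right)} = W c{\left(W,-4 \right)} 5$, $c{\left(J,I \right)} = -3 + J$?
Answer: $- \frac{2458000}{30407} \approx -80.837$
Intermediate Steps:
$G{\left(W \right)} = 5 W \left(-3 + W\right)$ ($G{\left(W \right)} = W \left(-3 + W\right) 5 = 5 W \left(-3 + W\right)$)
$\frac{r{\left(163,251 \right)} + 147453}{-152798 - 212086} G{\left(-5 \right)} = \frac{\left(190 - 163\right) + 147453}{-152798 - 212086} \cdot 5 \left(-5\right) \left(-3 - 5\right) = \frac{\left(190 - 163\right) + 147453}{-364884} \cdot 5 \left(-5\right) \left(-8\right) = \left(27 + 147453\right) \left(- \frac{1}{364884}\right) 200 = 147480 \left(- \frac{1}{364884}\right) 200 = \left(- \frac{12290}{30407}\right) 200 = - \frac{2458000}{30407}$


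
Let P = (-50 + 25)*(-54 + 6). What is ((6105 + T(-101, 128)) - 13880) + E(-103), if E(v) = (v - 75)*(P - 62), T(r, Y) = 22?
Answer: -210317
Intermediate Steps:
P = 1200 (P = -25*(-48) = 1200)
E(v) = -85350 + 1138*v (E(v) = (v - 75)*(1200 - 62) = (-75 + v)*1138 = -85350 + 1138*v)
((6105 + T(-101, 128)) - 13880) + E(-103) = ((6105 + 22) - 13880) + (-85350 + 1138*(-103)) = (6127 - 13880) + (-85350 - 117214) = -7753 - 202564 = -210317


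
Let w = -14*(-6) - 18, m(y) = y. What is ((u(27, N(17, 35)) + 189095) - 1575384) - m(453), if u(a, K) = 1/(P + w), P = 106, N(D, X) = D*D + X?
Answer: -238519623/172 ≈ -1.3867e+6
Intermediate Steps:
N(D, X) = X + D**2 (N(D, X) = D**2 + X = X + D**2)
w = 66 (w = 84 - 18 = 66)
u(a, K) = 1/172 (u(a, K) = 1/(106 + 66) = 1/172)
((u(27, N(17, 35)) + 189095) - 1575384) - m(453) = ((1/172 + 189095) - 1575384) - 1*453 = (32524341/172 - 1575384) - 453 = -238441707/172 - 453 = -238519623/172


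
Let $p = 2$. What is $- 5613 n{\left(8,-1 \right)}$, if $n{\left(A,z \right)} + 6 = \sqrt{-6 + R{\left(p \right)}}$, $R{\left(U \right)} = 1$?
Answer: $33678 - 5613 i \sqrt{5} \approx 33678.0 - 12551.0 i$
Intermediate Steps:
$n{\left(A,z \right)} = -6 + i \sqrt{5}$ ($n{\left(A,z \right)} = -6 + \sqrt{-6 + 1} = -6 + \sqrt{-5} = -6 + i \sqrt{5}$)
$- 5613 n{\left(8,-1 \right)} = - 5613 \left(-6 + i \sqrt{5}\right) = 33678 - 5613 i \sqrt{5}$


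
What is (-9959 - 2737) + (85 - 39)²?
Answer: -10580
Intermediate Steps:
(-9959 - 2737) + (85 - 39)² = -12696 + 46² = -12696 + 2116 = -10580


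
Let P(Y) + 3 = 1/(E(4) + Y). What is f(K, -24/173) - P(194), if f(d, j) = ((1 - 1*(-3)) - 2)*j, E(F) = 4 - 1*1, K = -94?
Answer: 92614/34081 ≈ 2.7175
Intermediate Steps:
E(F) = 3 (E(F) = 4 - 1 = 3)
P(Y) = -3 + 1/(3 + Y)
f(d, j) = 2*j (f(d, j) = ((1 + 3) - 2)*j = (4 - 2)*j = 2*j)
f(K, -24/173) - P(194) = 2*(-24/173) - (-8 - 3*194)/(3 + 194) = 2*(-24*1/173) - (-8 - 582)/197 = 2*(-24/173) - (-590)/197 = -48/173 - 1*(-590/197) = -48/173 + 590/197 = 92614/34081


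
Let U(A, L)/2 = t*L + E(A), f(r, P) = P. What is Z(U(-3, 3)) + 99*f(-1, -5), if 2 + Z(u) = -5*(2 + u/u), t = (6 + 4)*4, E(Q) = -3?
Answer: -512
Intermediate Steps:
t = 40 (t = 10*4 = 40)
U(A, L) = -6 + 80*L (U(A, L) = 2*(40*L - 3) = 2*(-3 + 40*L) = -6 + 80*L)
Z(u) = -17 (Z(u) = -2 - 5*(2 + u/u) = -2 - 5*(2 + 1) = -2 - 5*3 = -2 - 15 = -17)
Z(U(-3, 3)) + 99*f(-1, -5) = -17 + 99*(-5) = -17 - 495 = -512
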